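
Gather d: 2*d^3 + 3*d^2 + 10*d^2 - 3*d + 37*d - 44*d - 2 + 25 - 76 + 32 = 2*d^3 + 13*d^2 - 10*d - 21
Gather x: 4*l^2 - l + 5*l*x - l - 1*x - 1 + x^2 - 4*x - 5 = 4*l^2 - 2*l + x^2 + x*(5*l - 5) - 6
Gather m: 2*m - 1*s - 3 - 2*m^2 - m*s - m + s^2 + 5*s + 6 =-2*m^2 + m*(1 - s) + s^2 + 4*s + 3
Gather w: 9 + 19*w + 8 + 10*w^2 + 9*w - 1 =10*w^2 + 28*w + 16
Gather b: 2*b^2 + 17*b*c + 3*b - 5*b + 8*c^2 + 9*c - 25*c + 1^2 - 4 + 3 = 2*b^2 + b*(17*c - 2) + 8*c^2 - 16*c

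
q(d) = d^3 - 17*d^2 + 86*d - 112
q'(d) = 3*d^2 - 34*d + 86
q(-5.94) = -1432.25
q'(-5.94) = 393.81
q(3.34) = 22.85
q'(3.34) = 5.91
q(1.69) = -10.39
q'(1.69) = 37.11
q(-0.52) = -161.46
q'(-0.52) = 104.49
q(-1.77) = -323.02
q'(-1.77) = 155.58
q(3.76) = 24.18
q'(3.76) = 0.57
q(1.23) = -30.08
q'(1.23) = 48.72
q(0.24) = -92.33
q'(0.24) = 78.01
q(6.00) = 8.00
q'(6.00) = -10.00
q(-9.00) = -2992.00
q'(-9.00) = 635.00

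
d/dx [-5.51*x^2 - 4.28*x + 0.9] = -11.02*x - 4.28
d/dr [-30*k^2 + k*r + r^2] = k + 2*r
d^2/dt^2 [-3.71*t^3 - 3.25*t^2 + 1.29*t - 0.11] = -22.26*t - 6.5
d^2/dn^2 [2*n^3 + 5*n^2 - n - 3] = 12*n + 10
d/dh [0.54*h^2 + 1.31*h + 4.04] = 1.08*h + 1.31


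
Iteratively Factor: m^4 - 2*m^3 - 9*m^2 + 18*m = (m - 3)*(m^3 + m^2 - 6*m) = (m - 3)*(m - 2)*(m^2 + 3*m) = (m - 3)*(m - 2)*(m + 3)*(m)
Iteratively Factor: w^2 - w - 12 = (w - 4)*(w + 3)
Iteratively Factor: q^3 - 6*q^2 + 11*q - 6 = (q - 3)*(q^2 - 3*q + 2) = (q - 3)*(q - 1)*(q - 2)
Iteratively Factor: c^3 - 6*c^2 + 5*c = (c)*(c^2 - 6*c + 5) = c*(c - 1)*(c - 5)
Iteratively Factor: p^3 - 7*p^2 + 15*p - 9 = (p - 3)*(p^2 - 4*p + 3) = (p - 3)*(p - 1)*(p - 3)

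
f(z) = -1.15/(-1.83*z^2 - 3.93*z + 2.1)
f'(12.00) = -0.00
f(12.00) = 0.00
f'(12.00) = -0.00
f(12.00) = 0.00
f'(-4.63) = 0.04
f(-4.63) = 0.06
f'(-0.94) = -0.03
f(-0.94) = -0.28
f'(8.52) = -0.00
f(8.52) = 0.01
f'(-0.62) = -0.13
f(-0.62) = -0.30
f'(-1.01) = -0.02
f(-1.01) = -0.27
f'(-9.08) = 0.00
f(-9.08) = 0.01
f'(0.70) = -3.12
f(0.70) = 0.74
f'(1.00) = -0.65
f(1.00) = 0.31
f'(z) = -1.15*(3.66*z + 3.93)/(-1.83*z^2 - 3.93*z + 2.1)^2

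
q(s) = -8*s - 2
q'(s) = -8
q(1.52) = -14.16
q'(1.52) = -8.00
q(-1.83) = 12.64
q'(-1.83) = -8.00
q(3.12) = -26.96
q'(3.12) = -8.00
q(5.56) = -46.48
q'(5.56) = -8.00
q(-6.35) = 48.80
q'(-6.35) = -8.00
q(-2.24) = 15.92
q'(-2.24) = -8.00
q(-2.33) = 16.64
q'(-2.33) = -8.00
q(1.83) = -16.64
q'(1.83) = -8.00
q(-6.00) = 46.00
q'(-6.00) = -8.00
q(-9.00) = 70.00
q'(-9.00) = -8.00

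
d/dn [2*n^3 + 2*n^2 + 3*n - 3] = 6*n^2 + 4*n + 3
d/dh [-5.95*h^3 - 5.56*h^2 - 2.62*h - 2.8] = -17.85*h^2 - 11.12*h - 2.62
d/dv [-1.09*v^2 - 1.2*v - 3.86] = -2.18*v - 1.2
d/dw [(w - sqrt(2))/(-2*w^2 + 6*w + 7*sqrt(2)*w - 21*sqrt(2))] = (-2*w^2 + 6*w + 7*sqrt(2)*w - (w - sqrt(2))*(-4*w + 6 + 7*sqrt(2)) - 21*sqrt(2))/(2*w^2 - 7*sqrt(2)*w - 6*w + 21*sqrt(2))^2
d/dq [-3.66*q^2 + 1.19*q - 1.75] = 1.19 - 7.32*q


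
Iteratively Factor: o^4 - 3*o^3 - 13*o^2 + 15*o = (o - 5)*(o^3 + 2*o^2 - 3*o) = (o - 5)*(o + 3)*(o^2 - o) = (o - 5)*(o - 1)*(o + 3)*(o)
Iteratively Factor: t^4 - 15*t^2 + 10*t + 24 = (t + 4)*(t^3 - 4*t^2 + t + 6) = (t + 1)*(t + 4)*(t^2 - 5*t + 6) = (t - 2)*(t + 1)*(t + 4)*(t - 3)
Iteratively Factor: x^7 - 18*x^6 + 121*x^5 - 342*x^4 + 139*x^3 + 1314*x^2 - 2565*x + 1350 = (x - 5)*(x^6 - 13*x^5 + 56*x^4 - 62*x^3 - 171*x^2 + 459*x - 270) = (x - 5)*(x - 3)*(x^5 - 10*x^4 + 26*x^3 + 16*x^2 - 123*x + 90) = (x - 5)*(x - 3)^2*(x^4 - 7*x^3 + 5*x^2 + 31*x - 30) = (x - 5)*(x - 3)^2*(x + 2)*(x^3 - 9*x^2 + 23*x - 15) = (x - 5)*(x - 3)^2*(x - 1)*(x + 2)*(x^2 - 8*x + 15) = (x - 5)*(x - 3)^3*(x - 1)*(x + 2)*(x - 5)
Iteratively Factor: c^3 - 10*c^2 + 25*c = (c - 5)*(c^2 - 5*c) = c*(c - 5)*(c - 5)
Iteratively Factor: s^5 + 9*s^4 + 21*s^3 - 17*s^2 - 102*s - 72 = (s - 2)*(s^4 + 11*s^3 + 43*s^2 + 69*s + 36) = (s - 2)*(s + 3)*(s^3 + 8*s^2 + 19*s + 12) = (s - 2)*(s + 3)*(s + 4)*(s^2 + 4*s + 3) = (s - 2)*(s + 3)^2*(s + 4)*(s + 1)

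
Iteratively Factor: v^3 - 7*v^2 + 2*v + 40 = (v + 2)*(v^2 - 9*v + 20) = (v - 4)*(v + 2)*(v - 5)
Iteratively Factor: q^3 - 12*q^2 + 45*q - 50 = (q - 5)*(q^2 - 7*q + 10) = (q - 5)^2*(q - 2)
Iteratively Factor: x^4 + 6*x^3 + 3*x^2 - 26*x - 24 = (x + 1)*(x^3 + 5*x^2 - 2*x - 24) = (x + 1)*(x + 4)*(x^2 + x - 6) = (x + 1)*(x + 3)*(x + 4)*(x - 2)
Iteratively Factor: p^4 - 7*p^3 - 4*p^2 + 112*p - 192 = (p + 4)*(p^3 - 11*p^2 + 40*p - 48) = (p - 4)*(p + 4)*(p^2 - 7*p + 12) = (p - 4)*(p - 3)*(p + 4)*(p - 4)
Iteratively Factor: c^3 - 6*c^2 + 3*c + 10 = (c - 5)*(c^2 - c - 2) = (c - 5)*(c - 2)*(c + 1)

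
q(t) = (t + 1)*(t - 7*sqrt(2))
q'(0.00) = -8.90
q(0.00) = -9.90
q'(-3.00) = -14.90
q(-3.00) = 25.80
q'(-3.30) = -15.50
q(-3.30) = 30.36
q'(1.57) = -5.76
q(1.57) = -21.41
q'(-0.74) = -10.38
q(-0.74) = -2.77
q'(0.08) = -8.74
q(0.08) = -10.61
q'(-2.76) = -14.42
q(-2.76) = 22.28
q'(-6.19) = -21.28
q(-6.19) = 83.50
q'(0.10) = -8.70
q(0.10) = -10.78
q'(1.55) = -5.80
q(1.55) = -21.29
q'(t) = 2*t - 7*sqrt(2) + 1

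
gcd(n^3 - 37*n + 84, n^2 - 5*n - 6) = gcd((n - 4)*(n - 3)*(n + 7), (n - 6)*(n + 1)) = 1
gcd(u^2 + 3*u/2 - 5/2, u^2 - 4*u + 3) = u - 1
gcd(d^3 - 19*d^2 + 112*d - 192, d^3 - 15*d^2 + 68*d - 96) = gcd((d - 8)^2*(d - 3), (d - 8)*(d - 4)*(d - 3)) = d^2 - 11*d + 24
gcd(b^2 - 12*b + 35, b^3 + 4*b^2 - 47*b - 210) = b - 7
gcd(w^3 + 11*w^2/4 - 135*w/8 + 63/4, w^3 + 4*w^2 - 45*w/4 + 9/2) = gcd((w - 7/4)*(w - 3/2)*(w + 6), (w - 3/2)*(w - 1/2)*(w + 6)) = w^2 + 9*w/2 - 9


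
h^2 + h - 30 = (h - 5)*(h + 6)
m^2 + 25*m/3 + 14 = (m + 7/3)*(m + 6)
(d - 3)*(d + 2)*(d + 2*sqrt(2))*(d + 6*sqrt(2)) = d^4 - d^3 + 8*sqrt(2)*d^3 - 8*sqrt(2)*d^2 + 18*d^2 - 48*sqrt(2)*d - 24*d - 144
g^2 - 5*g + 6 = (g - 3)*(g - 2)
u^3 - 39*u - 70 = (u - 7)*(u + 2)*(u + 5)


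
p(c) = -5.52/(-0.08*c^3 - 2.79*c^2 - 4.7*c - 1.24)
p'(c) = -5.52*(0.24*c^2 + 5.58*c + 4.7)/(-0.08*c^3 - 2.79*c^2 - 4.7*c - 1.24)^2 = (-1.3248*c^2 - 30.8016*c - 25.944)/(0.08*c^3 + 2.79*c^2 + 4.7*c + 1.24)^2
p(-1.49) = 33.16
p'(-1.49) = 613.98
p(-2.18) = 1.61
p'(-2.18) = 2.98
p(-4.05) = 0.24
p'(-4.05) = 0.15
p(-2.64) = 0.81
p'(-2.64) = 1.00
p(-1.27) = -14.05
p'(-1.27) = 71.51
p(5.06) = 0.05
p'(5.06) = -0.02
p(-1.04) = -7.66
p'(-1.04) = 8.97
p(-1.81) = 3.95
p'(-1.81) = 13.01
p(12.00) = 0.01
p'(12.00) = -0.00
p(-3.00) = 0.55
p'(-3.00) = 0.54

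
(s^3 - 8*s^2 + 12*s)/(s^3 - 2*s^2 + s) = (s^2 - 8*s + 12)/(s^2 - 2*s + 1)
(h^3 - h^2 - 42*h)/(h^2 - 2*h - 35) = h*(h + 6)/(h + 5)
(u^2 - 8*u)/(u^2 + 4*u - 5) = u*(u - 8)/(u^2 + 4*u - 5)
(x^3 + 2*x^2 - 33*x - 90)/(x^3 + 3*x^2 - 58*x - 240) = (x^2 - 3*x - 18)/(x^2 - 2*x - 48)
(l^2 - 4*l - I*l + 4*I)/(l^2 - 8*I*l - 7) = (l - 4)/(l - 7*I)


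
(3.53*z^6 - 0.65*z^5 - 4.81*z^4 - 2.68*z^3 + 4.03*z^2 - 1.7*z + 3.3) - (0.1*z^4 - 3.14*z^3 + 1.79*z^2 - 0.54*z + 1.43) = 3.53*z^6 - 0.65*z^5 - 4.91*z^4 + 0.46*z^3 + 2.24*z^2 - 1.16*z + 1.87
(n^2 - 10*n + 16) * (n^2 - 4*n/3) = n^4 - 34*n^3/3 + 88*n^2/3 - 64*n/3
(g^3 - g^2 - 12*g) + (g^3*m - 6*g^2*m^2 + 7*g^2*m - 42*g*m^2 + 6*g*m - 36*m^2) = g^3*m + g^3 - 6*g^2*m^2 + 7*g^2*m - g^2 - 42*g*m^2 + 6*g*m - 12*g - 36*m^2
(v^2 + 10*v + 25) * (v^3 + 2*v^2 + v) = v^5 + 12*v^4 + 46*v^3 + 60*v^2 + 25*v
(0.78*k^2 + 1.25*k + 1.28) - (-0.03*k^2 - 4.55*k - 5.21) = 0.81*k^2 + 5.8*k + 6.49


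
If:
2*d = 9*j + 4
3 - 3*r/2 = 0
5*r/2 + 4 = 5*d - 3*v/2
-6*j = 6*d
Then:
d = 4/11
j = -4/11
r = 2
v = -158/33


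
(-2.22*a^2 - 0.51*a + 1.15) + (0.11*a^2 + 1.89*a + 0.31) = -2.11*a^2 + 1.38*a + 1.46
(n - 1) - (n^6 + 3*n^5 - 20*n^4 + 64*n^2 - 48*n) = -n^6 - 3*n^5 + 20*n^4 - 64*n^2 + 49*n - 1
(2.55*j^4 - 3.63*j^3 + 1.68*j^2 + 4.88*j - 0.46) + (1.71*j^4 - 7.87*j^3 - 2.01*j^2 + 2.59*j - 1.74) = 4.26*j^4 - 11.5*j^3 - 0.33*j^2 + 7.47*j - 2.2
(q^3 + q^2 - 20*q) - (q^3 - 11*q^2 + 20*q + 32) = 12*q^2 - 40*q - 32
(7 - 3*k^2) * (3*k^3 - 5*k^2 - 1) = -9*k^5 + 15*k^4 + 21*k^3 - 32*k^2 - 7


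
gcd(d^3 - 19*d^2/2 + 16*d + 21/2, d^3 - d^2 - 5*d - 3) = d - 3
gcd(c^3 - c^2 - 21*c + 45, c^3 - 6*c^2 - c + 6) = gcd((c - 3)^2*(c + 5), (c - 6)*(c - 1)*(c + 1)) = 1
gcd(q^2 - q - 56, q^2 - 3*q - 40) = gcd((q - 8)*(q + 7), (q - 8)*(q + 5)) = q - 8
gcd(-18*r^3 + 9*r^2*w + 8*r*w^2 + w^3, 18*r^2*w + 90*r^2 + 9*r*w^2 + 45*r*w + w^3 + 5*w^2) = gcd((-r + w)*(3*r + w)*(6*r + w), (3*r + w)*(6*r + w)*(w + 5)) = 18*r^2 + 9*r*w + w^2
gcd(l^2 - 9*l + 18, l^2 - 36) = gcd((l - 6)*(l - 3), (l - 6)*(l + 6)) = l - 6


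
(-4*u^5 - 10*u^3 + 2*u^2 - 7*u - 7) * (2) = -8*u^5 - 20*u^3 + 4*u^2 - 14*u - 14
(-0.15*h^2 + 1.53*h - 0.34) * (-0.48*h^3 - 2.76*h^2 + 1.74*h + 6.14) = 0.072*h^5 - 0.3204*h^4 - 4.3206*h^3 + 2.6796*h^2 + 8.8026*h - 2.0876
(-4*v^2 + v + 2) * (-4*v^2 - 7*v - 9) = 16*v^4 + 24*v^3 + 21*v^2 - 23*v - 18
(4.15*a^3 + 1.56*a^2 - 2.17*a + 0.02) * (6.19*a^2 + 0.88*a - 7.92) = 25.6885*a^5 + 13.3084*a^4 - 44.9275*a^3 - 14.141*a^2 + 17.204*a - 0.1584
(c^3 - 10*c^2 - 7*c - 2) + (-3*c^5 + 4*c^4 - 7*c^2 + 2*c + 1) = -3*c^5 + 4*c^4 + c^3 - 17*c^2 - 5*c - 1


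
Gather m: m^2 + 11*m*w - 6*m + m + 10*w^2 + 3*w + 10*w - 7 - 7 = m^2 + m*(11*w - 5) + 10*w^2 + 13*w - 14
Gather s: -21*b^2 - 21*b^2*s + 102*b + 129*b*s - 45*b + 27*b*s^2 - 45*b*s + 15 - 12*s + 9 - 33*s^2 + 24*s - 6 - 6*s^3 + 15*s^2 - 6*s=-21*b^2 + 57*b - 6*s^3 + s^2*(27*b - 18) + s*(-21*b^2 + 84*b + 6) + 18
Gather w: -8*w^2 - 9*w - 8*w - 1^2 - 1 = -8*w^2 - 17*w - 2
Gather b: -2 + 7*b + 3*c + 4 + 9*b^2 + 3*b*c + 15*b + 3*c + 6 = 9*b^2 + b*(3*c + 22) + 6*c + 8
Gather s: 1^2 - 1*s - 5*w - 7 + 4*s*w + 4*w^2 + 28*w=s*(4*w - 1) + 4*w^2 + 23*w - 6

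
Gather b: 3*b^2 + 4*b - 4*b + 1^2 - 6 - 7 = 3*b^2 - 12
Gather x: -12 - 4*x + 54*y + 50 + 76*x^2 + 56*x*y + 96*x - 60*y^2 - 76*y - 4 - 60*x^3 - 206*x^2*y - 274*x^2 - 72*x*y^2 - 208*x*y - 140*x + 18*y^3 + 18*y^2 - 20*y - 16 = -60*x^3 + x^2*(-206*y - 198) + x*(-72*y^2 - 152*y - 48) + 18*y^3 - 42*y^2 - 42*y + 18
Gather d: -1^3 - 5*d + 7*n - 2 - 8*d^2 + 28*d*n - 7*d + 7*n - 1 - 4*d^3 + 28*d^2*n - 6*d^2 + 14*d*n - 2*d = -4*d^3 + d^2*(28*n - 14) + d*(42*n - 14) + 14*n - 4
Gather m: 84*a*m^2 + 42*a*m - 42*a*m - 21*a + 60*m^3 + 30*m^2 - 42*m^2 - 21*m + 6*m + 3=-21*a + 60*m^3 + m^2*(84*a - 12) - 15*m + 3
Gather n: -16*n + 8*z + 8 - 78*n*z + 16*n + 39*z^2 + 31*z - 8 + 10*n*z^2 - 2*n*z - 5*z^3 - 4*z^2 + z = n*(10*z^2 - 80*z) - 5*z^3 + 35*z^2 + 40*z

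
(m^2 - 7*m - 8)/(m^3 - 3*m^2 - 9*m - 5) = (m - 8)/(m^2 - 4*m - 5)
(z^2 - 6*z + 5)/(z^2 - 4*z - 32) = (-z^2 + 6*z - 5)/(-z^2 + 4*z + 32)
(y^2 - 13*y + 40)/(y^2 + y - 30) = (y - 8)/(y + 6)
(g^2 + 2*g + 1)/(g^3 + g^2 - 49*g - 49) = (g + 1)/(g^2 - 49)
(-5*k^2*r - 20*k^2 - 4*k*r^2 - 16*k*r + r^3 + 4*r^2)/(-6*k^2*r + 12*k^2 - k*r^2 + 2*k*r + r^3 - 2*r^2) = (5*k^2*r + 20*k^2 + 4*k*r^2 + 16*k*r - r^3 - 4*r^2)/(6*k^2*r - 12*k^2 + k*r^2 - 2*k*r - r^3 + 2*r^2)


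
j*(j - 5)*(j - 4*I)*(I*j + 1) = I*j^4 + 5*j^3 - 5*I*j^3 - 25*j^2 - 4*I*j^2 + 20*I*j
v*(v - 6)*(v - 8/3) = v^3 - 26*v^2/3 + 16*v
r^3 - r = r*(r - 1)*(r + 1)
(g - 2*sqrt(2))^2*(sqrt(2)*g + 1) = sqrt(2)*g^3 - 7*g^2 + 4*sqrt(2)*g + 8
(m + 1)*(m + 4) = m^2 + 5*m + 4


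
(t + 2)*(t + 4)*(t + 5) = t^3 + 11*t^2 + 38*t + 40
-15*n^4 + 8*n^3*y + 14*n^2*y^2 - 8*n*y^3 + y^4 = (-5*n + y)*(-3*n + y)*(-n + y)*(n + y)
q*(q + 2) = q^2 + 2*q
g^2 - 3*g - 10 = (g - 5)*(g + 2)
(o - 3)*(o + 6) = o^2 + 3*o - 18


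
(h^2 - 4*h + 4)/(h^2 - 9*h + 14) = (h - 2)/(h - 7)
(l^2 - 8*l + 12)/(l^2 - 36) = (l - 2)/(l + 6)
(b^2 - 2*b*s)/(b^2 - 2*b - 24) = b*(-b + 2*s)/(-b^2 + 2*b + 24)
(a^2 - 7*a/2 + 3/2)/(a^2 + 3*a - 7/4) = 2*(a - 3)/(2*a + 7)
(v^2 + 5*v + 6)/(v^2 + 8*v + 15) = (v + 2)/(v + 5)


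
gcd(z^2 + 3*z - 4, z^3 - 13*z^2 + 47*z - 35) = z - 1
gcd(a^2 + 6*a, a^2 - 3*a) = a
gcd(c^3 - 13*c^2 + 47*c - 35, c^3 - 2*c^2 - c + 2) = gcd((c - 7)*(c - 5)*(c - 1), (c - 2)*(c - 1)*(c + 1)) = c - 1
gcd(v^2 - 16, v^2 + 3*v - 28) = v - 4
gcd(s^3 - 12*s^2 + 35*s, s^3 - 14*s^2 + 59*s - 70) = s^2 - 12*s + 35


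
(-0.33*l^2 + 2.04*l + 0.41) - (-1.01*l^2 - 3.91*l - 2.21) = 0.68*l^2 + 5.95*l + 2.62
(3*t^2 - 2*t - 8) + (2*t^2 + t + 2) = 5*t^2 - t - 6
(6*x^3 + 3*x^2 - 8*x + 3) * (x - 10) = 6*x^4 - 57*x^3 - 38*x^2 + 83*x - 30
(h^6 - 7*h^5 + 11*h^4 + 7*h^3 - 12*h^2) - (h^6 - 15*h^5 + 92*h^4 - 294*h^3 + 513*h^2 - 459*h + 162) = 8*h^5 - 81*h^4 + 301*h^3 - 525*h^2 + 459*h - 162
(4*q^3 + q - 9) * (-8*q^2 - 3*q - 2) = -32*q^5 - 12*q^4 - 16*q^3 + 69*q^2 + 25*q + 18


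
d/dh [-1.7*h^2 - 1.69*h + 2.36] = -3.4*h - 1.69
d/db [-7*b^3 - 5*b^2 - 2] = b*(-21*b - 10)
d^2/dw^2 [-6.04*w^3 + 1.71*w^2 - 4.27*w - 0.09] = 3.42 - 36.24*w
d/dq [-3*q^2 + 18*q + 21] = 18 - 6*q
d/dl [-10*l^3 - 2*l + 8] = -30*l^2 - 2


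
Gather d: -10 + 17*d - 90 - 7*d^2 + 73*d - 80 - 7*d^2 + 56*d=-14*d^2 + 146*d - 180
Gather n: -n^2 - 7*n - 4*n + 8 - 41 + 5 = -n^2 - 11*n - 28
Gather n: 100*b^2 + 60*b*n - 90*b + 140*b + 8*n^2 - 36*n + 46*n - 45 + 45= 100*b^2 + 50*b + 8*n^2 + n*(60*b + 10)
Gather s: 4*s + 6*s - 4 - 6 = 10*s - 10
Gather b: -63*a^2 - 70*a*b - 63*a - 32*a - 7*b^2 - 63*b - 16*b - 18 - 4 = -63*a^2 - 95*a - 7*b^2 + b*(-70*a - 79) - 22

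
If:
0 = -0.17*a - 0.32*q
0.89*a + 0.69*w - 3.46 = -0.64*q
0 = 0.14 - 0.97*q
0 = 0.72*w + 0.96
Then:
No Solution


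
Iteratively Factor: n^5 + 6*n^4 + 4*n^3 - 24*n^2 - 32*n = (n + 4)*(n^4 + 2*n^3 - 4*n^2 - 8*n) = (n - 2)*(n + 4)*(n^3 + 4*n^2 + 4*n) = (n - 2)*(n + 2)*(n + 4)*(n^2 + 2*n) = n*(n - 2)*(n + 2)*(n + 4)*(n + 2)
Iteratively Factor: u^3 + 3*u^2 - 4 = (u + 2)*(u^2 + u - 2) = (u - 1)*(u + 2)*(u + 2)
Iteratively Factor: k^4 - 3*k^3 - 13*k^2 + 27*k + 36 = (k + 1)*(k^3 - 4*k^2 - 9*k + 36) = (k - 4)*(k + 1)*(k^2 - 9) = (k - 4)*(k + 1)*(k + 3)*(k - 3)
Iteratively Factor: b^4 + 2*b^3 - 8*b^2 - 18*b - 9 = (b + 3)*(b^3 - b^2 - 5*b - 3) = (b + 1)*(b + 3)*(b^2 - 2*b - 3) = (b + 1)^2*(b + 3)*(b - 3)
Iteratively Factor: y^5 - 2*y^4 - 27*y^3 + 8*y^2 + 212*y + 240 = (y - 4)*(y^4 + 2*y^3 - 19*y^2 - 68*y - 60) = (y - 4)*(y + 3)*(y^3 - y^2 - 16*y - 20) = (y - 4)*(y + 2)*(y + 3)*(y^2 - 3*y - 10) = (y - 4)*(y + 2)^2*(y + 3)*(y - 5)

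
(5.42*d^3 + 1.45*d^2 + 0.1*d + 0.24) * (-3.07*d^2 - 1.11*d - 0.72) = -16.6394*d^5 - 10.4677*d^4 - 5.8189*d^3 - 1.8918*d^2 - 0.3384*d - 0.1728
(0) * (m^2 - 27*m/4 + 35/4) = 0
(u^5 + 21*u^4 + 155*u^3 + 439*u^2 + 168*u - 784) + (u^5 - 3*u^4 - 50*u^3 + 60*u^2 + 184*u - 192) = 2*u^5 + 18*u^4 + 105*u^3 + 499*u^2 + 352*u - 976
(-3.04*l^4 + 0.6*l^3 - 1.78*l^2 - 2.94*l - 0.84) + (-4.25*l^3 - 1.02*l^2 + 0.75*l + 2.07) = -3.04*l^4 - 3.65*l^3 - 2.8*l^2 - 2.19*l + 1.23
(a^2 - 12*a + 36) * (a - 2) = a^3 - 14*a^2 + 60*a - 72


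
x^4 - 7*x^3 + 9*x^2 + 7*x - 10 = (x - 5)*(x - 2)*(x - 1)*(x + 1)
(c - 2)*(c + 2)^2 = c^3 + 2*c^2 - 4*c - 8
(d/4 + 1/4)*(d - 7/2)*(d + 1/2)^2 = d^4/4 - 3*d^3/8 - 23*d^2/16 - 33*d/32 - 7/32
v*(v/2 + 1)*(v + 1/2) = v^3/2 + 5*v^2/4 + v/2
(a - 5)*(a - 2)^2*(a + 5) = a^4 - 4*a^3 - 21*a^2 + 100*a - 100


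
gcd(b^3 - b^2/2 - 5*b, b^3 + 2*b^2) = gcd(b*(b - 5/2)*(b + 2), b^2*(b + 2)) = b^2 + 2*b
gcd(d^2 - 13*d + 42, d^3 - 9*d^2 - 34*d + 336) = d - 7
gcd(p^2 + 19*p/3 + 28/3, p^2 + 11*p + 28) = p + 4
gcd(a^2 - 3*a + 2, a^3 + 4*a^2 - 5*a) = a - 1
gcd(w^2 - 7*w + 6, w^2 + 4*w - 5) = w - 1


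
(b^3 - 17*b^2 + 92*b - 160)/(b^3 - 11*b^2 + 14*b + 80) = (b - 4)/(b + 2)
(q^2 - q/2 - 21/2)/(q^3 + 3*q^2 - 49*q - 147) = (q - 7/2)/(q^2 - 49)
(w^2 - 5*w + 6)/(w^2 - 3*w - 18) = (-w^2 + 5*w - 6)/(-w^2 + 3*w + 18)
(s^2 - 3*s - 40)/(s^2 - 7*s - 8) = (s + 5)/(s + 1)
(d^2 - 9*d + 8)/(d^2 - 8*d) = (d - 1)/d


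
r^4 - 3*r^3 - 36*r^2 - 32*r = r*(r - 8)*(r + 1)*(r + 4)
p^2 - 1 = (p - 1)*(p + 1)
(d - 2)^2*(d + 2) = d^3 - 2*d^2 - 4*d + 8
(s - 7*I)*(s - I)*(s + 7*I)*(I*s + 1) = I*s^4 + 2*s^3 + 48*I*s^2 + 98*s - 49*I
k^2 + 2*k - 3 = (k - 1)*(k + 3)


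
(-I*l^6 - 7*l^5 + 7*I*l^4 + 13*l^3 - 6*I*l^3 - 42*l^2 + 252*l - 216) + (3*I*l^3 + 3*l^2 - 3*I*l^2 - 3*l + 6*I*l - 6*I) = -I*l^6 - 7*l^5 + 7*I*l^4 + 13*l^3 - 3*I*l^3 - 39*l^2 - 3*I*l^2 + 249*l + 6*I*l - 216 - 6*I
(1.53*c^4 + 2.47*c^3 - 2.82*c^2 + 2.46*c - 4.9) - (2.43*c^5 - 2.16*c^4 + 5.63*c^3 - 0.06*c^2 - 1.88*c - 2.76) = -2.43*c^5 + 3.69*c^4 - 3.16*c^3 - 2.76*c^2 + 4.34*c - 2.14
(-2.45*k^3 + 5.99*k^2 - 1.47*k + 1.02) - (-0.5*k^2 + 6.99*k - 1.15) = -2.45*k^3 + 6.49*k^2 - 8.46*k + 2.17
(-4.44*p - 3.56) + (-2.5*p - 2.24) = -6.94*p - 5.8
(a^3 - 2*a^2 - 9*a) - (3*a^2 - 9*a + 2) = a^3 - 5*a^2 - 2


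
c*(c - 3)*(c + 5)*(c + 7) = c^4 + 9*c^3 - c^2 - 105*c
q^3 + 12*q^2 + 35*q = q*(q + 5)*(q + 7)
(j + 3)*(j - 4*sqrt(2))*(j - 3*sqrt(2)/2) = j^3 - 11*sqrt(2)*j^2/2 + 3*j^2 - 33*sqrt(2)*j/2 + 12*j + 36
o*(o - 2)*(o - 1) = o^3 - 3*o^2 + 2*o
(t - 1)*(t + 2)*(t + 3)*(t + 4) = t^4 + 8*t^3 + 17*t^2 - 2*t - 24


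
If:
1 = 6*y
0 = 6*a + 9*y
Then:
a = -1/4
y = 1/6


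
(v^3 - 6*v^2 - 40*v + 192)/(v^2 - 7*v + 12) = (v^2 - 2*v - 48)/(v - 3)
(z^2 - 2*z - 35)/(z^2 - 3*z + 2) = (z^2 - 2*z - 35)/(z^2 - 3*z + 2)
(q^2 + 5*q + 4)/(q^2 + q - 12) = (q + 1)/(q - 3)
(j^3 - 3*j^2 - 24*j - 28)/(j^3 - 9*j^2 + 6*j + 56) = (j + 2)/(j - 4)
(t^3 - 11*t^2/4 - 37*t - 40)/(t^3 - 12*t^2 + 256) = (t + 5/4)/(t - 8)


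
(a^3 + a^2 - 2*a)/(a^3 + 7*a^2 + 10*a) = (a - 1)/(a + 5)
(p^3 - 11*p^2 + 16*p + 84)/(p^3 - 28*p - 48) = (p - 7)/(p + 4)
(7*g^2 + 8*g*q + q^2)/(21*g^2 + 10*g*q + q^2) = (g + q)/(3*g + q)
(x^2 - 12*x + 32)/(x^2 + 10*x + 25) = (x^2 - 12*x + 32)/(x^2 + 10*x + 25)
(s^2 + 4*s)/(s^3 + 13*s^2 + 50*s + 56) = s/(s^2 + 9*s + 14)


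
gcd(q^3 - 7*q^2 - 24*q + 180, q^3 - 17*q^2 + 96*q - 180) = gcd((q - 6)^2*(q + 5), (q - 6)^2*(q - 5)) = q^2 - 12*q + 36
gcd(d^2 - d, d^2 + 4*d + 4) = 1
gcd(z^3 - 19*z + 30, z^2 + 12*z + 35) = z + 5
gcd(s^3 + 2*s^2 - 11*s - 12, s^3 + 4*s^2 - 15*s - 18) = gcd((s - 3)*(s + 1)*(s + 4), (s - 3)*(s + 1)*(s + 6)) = s^2 - 2*s - 3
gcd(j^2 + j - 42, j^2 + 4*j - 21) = j + 7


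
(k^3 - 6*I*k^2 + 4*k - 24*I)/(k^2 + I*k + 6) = (k^2 - 4*I*k + 12)/(k + 3*I)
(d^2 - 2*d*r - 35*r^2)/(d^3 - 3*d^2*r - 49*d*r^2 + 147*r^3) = (-d - 5*r)/(-d^2 - 4*d*r + 21*r^2)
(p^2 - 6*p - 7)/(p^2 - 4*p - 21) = (p + 1)/(p + 3)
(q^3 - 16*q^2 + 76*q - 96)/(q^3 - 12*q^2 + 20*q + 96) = (q - 2)/(q + 2)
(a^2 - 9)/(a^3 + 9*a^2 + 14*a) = (a^2 - 9)/(a*(a^2 + 9*a + 14))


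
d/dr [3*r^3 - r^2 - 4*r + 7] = 9*r^2 - 2*r - 4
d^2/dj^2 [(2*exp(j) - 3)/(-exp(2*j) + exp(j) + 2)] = (-2*exp(4*j) + 10*exp(3*j) - 33*exp(2*j) + 31*exp(j) - 14)*exp(j)/(exp(6*j) - 3*exp(5*j) - 3*exp(4*j) + 11*exp(3*j) + 6*exp(2*j) - 12*exp(j) - 8)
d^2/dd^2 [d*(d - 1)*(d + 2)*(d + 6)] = 12*d^2 + 42*d + 8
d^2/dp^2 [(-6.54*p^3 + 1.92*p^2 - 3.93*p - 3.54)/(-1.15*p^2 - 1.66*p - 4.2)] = (-1.4210854715202e-14*p^4 - 9.407742*p^3 + 357.31278*p^2 + 618.84936*p - 137.224272)/(1.520875*p^6 + 6.58605*p^5 + 26.17032*p^4 + 52.681096*p^3 + 95.57856*p^2 + 87.8472*p + 74.088)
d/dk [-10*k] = -10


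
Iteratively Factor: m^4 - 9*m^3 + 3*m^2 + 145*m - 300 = (m - 3)*(m^3 - 6*m^2 - 15*m + 100) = (m - 5)*(m - 3)*(m^2 - m - 20) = (m - 5)*(m - 3)*(m + 4)*(m - 5)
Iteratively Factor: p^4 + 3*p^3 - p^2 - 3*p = (p)*(p^3 + 3*p^2 - p - 3) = p*(p - 1)*(p^2 + 4*p + 3) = p*(p - 1)*(p + 3)*(p + 1)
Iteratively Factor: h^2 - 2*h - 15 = (h + 3)*(h - 5)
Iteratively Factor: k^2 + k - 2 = (k + 2)*(k - 1)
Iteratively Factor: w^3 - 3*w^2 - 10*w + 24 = (w - 2)*(w^2 - w - 12) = (w - 4)*(w - 2)*(w + 3)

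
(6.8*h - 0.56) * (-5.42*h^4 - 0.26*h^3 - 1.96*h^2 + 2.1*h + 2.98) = -36.856*h^5 + 1.2672*h^4 - 13.1824*h^3 + 15.3776*h^2 + 19.088*h - 1.6688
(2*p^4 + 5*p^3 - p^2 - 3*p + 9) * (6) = 12*p^4 + 30*p^3 - 6*p^2 - 18*p + 54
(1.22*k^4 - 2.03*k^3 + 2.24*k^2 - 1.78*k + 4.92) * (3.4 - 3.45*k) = -4.209*k^5 + 11.1515*k^4 - 14.63*k^3 + 13.757*k^2 - 23.026*k + 16.728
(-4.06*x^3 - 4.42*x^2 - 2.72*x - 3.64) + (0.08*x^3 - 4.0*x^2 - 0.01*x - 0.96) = -3.98*x^3 - 8.42*x^2 - 2.73*x - 4.6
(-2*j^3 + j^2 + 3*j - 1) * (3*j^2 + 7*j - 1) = -6*j^5 - 11*j^4 + 18*j^3 + 17*j^2 - 10*j + 1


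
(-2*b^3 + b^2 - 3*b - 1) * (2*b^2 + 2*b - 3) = -4*b^5 - 2*b^4 + 2*b^3 - 11*b^2 + 7*b + 3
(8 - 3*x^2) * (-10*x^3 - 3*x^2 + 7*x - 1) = 30*x^5 + 9*x^4 - 101*x^3 - 21*x^2 + 56*x - 8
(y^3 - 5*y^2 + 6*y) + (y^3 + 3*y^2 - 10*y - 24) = 2*y^3 - 2*y^2 - 4*y - 24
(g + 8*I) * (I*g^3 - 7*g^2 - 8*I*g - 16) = I*g^4 - 15*g^3 - 64*I*g^2 + 48*g - 128*I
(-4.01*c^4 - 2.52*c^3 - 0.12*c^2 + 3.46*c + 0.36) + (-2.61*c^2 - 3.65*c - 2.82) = -4.01*c^4 - 2.52*c^3 - 2.73*c^2 - 0.19*c - 2.46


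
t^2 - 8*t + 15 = (t - 5)*(t - 3)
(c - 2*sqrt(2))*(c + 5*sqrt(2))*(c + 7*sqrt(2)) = c^3 + 10*sqrt(2)*c^2 + 22*c - 140*sqrt(2)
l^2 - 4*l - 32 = (l - 8)*(l + 4)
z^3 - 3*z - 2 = (z - 2)*(z + 1)^2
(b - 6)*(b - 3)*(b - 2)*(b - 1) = b^4 - 12*b^3 + 47*b^2 - 72*b + 36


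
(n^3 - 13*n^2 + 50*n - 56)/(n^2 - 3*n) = (n^3 - 13*n^2 + 50*n - 56)/(n*(n - 3))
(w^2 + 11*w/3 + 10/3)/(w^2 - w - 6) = (w + 5/3)/(w - 3)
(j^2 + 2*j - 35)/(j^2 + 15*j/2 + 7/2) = 2*(j - 5)/(2*j + 1)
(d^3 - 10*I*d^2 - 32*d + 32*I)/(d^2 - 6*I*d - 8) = d - 4*I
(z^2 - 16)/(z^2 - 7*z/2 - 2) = 2*(z + 4)/(2*z + 1)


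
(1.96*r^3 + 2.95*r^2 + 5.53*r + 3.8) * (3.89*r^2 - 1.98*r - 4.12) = 7.6244*r^5 + 7.5947*r^4 + 7.5955*r^3 - 8.3214*r^2 - 30.3076*r - 15.656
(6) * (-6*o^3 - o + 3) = -36*o^3 - 6*o + 18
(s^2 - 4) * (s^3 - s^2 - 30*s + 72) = s^5 - s^4 - 34*s^3 + 76*s^2 + 120*s - 288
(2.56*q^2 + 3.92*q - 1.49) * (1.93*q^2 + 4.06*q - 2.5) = 4.9408*q^4 + 17.9592*q^3 + 6.6395*q^2 - 15.8494*q + 3.725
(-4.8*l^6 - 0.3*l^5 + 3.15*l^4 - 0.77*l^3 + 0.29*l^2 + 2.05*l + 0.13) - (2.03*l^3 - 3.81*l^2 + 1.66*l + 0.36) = -4.8*l^6 - 0.3*l^5 + 3.15*l^4 - 2.8*l^3 + 4.1*l^2 + 0.39*l - 0.23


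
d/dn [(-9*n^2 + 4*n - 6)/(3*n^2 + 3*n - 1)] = (-39*n^2 + 54*n + 14)/(9*n^4 + 18*n^3 + 3*n^2 - 6*n + 1)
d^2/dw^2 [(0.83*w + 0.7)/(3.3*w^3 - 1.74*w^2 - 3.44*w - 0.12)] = (54.2322*w^5 + 62.88084*w^4 - 40.440264*w^3 - 31.01832*w^2 + 25.762896*w + 15.589472)/(35.937*w^9 - 56.8458*w^8 - 82.41156*w^7 + 109.326456*w^6 + 90.042048*w^5 - 54.687888*w^4 - 44.874656*w^3 - 4.335264*w^2 - 0.148608*w - 0.001728)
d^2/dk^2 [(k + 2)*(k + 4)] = 2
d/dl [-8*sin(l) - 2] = -8*cos(l)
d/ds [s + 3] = 1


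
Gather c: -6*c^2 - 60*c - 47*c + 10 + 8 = -6*c^2 - 107*c + 18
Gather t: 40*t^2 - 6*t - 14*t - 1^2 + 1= 40*t^2 - 20*t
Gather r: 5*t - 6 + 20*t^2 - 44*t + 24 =20*t^2 - 39*t + 18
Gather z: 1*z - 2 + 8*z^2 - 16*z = 8*z^2 - 15*z - 2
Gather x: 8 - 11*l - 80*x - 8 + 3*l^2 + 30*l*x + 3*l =3*l^2 - 8*l + x*(30*l - 80)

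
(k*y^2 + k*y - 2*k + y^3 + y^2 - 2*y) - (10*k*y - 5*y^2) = k*y^2 - 9*k*y - 2*k + y^3 + 6*y^2 - 2*y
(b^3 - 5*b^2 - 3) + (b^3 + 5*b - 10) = 2*b^3 - 5*b^2 + 5*b - 13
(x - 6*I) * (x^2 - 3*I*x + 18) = x^3 - 9*I*x^2 - 108*I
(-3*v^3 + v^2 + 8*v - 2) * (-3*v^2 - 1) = 9*v^5 - 3*v^4 - 21*v^3 + 5*v^2 - 8*v + 2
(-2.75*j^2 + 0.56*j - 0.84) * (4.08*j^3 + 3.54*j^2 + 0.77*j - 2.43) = -11.22*j^5 - 7.4502*j^4 - 3.5623*j^3 + 4.1401*j^2 - 2.0076*j + 2.0412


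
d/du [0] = 0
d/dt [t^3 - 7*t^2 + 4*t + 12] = 3*t^2 - 14*t + 4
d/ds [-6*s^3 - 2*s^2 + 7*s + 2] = -18*s^2 - 4*s + 7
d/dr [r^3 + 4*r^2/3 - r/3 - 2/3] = 3*r^2 + 8*r/3 - 1/3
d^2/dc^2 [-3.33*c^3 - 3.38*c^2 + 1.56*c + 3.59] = -19.98*c - 6.76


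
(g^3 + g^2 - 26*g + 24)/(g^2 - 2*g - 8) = (g^2 + 5*g - 6)/(g + 2)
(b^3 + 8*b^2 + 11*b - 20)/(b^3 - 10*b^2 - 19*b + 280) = (b^2 + 3*b - 4)/(b^2 - 15*b + 56)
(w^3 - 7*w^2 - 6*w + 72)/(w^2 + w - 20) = (w^2 - 3*w - 18)/(w + 5)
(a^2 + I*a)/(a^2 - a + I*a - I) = a/(a - 1)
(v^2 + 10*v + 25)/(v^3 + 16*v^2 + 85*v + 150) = 1/(v + 6)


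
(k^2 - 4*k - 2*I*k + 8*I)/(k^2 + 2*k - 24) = (k - 2*I)/(k + 6)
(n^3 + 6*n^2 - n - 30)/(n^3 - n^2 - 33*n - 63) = (n^2 + 3*n - 10)/(n^2 - 4*n - 21)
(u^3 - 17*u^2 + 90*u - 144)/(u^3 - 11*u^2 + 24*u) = (u - 6)/u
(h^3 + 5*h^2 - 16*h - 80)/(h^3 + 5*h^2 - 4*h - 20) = (h^2 - 16)/(h^2 - 4)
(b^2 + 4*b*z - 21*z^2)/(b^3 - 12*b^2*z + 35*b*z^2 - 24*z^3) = (b + 7*z)/(b^2 - 9*b*z + 8*z^2)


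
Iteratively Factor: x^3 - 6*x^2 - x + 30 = (x - 3)*(x^2 - 3*x - 10) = (x - 3)*(x + 2)*(x - 5)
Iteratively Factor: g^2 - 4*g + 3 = (g - 3)*(g - 1)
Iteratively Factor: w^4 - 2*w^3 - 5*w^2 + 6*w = (w - 3)*(w^3 + w^2 - 2*w) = (w - 3)*(w - 1)*(w^2 + 2*w) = w*(w - 3)*(w - 1)*(w + 2)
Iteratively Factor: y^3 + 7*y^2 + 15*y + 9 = (y + 3)*(y^2 + 4*y + 3) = (y + 3)^2*(y + 1)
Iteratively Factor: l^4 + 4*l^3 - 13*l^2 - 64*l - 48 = (l + 1)*(l^3 + 3*l^2 - 16*l - 48) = (l - 4)*(l + 1)*(l^2 + 7*l + 12) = (l - 4)*(l + 1)*(l + 4)*(l + 3)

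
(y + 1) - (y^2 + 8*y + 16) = -y^2 - 7*y - 15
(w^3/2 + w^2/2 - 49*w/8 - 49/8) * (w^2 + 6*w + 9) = w^5/2 + 7*w^4/2 + 11*w^3/8 - 307*w^2/8 - 735*w/8 - 441/8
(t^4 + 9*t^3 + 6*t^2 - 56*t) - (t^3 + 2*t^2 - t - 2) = t^4 + 8*t^3 + 4*t^2 - 55*t + 2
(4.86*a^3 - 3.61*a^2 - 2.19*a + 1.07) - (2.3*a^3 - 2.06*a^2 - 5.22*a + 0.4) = 2.56*a^3 - 1.55*a^2 + 3.03*a + 0.67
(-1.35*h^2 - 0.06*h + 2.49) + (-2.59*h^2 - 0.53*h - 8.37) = -3.94*h^2 - 0.59*h - 5.88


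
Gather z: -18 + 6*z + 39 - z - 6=5*z + 15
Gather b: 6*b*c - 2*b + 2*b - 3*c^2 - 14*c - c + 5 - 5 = 6*b*c - 3*c^2 - 15*c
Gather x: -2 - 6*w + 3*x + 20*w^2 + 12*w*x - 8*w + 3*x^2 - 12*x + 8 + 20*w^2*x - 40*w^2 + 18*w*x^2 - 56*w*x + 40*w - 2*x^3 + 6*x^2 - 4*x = -20*w^2 + 26*w - 2*x^3 + x^2*(18*w + 9) + x*(20*w^2 - 44*w - 13) + 6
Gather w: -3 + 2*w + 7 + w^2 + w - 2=w^2 + 3*w + 2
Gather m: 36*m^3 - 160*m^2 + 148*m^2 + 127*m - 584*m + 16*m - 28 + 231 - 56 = 36*m^3 - 12*m^2 - 441*m + 147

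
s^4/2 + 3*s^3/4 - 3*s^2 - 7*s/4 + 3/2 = (s/2 + 1/2)*(s - 2)*(s - 1/2)*(s + 3)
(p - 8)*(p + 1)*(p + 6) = p^3 - p^2 - 50*p - 48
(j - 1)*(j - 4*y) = j^2 - 4*j*y - j + 4*y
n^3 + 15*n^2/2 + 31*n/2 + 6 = (n + 1/2)*(n + 3)*(n + 4)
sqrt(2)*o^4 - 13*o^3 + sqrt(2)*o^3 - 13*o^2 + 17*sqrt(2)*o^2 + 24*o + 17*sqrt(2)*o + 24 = (o + 1)*(o - 4*sqrt(2))*(o - 3*sqrt(2))*(sqrt(2)*o + 1)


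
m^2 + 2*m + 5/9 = (m + 1/3)*(m + 5/3)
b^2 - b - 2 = (b - 2)*(b + 1)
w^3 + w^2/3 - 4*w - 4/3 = (w - 2)*(w + 1/3)*(w + 2)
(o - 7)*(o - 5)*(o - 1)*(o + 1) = o^4 - 12*o^3 + 34*o^2 + 12*o - 35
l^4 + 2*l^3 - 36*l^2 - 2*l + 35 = (l - 5)*(l - 1)*(l + 1)*(l + 7)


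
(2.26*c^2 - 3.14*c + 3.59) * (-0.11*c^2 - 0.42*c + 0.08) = -0.2486*c^4 - 0.6038*c^3 + 1.1047*c^2 - 1.759*c + 0.2872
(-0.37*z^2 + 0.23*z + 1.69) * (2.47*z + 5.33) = -0.9139*z^3 - 1.404*z^2 + 5.4002*z + 9.0077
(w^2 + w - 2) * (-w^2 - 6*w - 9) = -w^4 - 7*w^3 - 13*w^2 + 3*w + 18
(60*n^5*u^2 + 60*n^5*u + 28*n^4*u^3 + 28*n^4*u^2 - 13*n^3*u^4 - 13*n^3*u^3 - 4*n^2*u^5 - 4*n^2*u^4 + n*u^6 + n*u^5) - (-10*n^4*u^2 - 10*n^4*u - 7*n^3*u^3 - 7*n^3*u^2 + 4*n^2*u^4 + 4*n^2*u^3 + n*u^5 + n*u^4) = 60*n^5*u^2 + 60*n^5*u + 28*n^4*u^3 + 38*n^4*u^2 + 10*n^4*u - 13*n^3*u^4 - 6*n^3*u^3 + 7*n^3*u^2 - 4*n^2*u^5 - 8*n^2*u^4 - 4*n^2*u^3 + n*u^6 - n*u^4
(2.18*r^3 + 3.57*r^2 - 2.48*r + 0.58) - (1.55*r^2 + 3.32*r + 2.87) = 2.18*r^3 + 2.02*r^2 - 5.8*r - 2.29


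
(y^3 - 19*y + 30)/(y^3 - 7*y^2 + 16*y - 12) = (y + 5)/(y - 2)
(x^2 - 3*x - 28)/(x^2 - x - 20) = (x - 7)/(x - 5)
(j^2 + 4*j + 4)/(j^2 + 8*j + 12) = (j + 2)/(j + 6)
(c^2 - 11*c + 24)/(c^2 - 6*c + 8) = (c^2 - 11*c + 24)/(c^2 - 6*c + 8)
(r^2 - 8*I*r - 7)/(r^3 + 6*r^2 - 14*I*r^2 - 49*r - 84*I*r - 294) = (r - I)/(r^2 + r*(6 - 7*I) - 42*I)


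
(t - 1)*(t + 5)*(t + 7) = t^3 + 11*t^2 + 23*t - 35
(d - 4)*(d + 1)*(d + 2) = d^3 - d^2 - 10*d - 8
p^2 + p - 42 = (p - 6)*(p + 7)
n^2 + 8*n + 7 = (n + 1)*(n + 7)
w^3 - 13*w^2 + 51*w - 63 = (w - 7)*(w - 3)^2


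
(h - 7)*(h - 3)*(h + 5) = h^3 - 5*h^2 - 29*h + 105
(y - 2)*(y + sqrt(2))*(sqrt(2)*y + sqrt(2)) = sqrt(2)*y^3 - sqrt(2)*y^2 + 2*y^2 - 2*sqrt(2)*y - 2*y - 4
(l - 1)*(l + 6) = l^2 + 5*l - 6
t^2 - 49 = (t - 7)*(t + 7)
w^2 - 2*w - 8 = (w - 4)*(w + 2)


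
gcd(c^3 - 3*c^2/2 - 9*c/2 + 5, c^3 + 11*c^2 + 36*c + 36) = c + 2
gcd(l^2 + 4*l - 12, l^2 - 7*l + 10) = l - 2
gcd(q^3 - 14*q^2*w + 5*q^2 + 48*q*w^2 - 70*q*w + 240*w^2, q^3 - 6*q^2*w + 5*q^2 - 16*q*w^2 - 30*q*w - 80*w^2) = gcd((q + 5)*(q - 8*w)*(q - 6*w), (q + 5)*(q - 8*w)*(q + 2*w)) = q^2 - 8*q*w + 5*q - 40*w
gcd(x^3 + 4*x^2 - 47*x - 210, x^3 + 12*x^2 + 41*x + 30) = x^2 + 11*x + 30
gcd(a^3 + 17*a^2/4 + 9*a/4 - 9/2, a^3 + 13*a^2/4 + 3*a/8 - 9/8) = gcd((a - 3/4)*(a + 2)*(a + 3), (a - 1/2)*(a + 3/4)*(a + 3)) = a + 3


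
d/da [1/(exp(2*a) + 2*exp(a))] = -(2*exp(a) + 2)*exp(-a)/(exp(a) + 2)^2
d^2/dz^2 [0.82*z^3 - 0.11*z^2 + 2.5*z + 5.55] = 4.92*z - 0.22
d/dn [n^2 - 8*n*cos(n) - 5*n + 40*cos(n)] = 8*n*sin(n) + 2*n - 40*sin(n) - 8*cos(n) - 5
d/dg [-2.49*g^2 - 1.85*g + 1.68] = -4.98*g - 1.85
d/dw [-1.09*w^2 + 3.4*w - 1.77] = 3.4 - 2.18*w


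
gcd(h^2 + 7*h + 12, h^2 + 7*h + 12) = h^2 + 7*h + 12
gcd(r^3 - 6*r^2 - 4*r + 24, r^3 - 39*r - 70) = r + 2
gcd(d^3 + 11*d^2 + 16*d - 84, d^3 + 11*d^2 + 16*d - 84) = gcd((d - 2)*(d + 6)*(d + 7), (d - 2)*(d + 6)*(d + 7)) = d^3 + 11*d^2 + 16*d - 84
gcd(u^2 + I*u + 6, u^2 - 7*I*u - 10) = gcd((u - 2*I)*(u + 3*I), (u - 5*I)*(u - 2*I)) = u - 2*I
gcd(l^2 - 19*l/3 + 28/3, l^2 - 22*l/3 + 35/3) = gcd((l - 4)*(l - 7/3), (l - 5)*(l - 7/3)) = l - 7/3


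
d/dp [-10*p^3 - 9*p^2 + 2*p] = -30*p^2 - 18*p + 2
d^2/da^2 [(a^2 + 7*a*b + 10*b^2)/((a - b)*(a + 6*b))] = 4*b*(a^3 + 24*a^2*b + 138*a*b^2 + 278*b^3)/(a^6 + 15*a^5*b + 57*a^4*b^2 - 55*a^3*b^3 - 342*a^2*b^4 + 540*a*b^5 - 216*b^6)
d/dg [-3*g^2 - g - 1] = -6*g - 1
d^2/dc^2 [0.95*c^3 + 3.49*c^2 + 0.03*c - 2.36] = 5.7*c + 6.98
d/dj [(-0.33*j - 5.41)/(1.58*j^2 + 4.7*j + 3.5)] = (0.5214*j^2 + 17.0956*j + 24.272)/(2.4964*j^4 + 14.852*j^3 + 33.15*j^2 + 32.9*j + 12.25)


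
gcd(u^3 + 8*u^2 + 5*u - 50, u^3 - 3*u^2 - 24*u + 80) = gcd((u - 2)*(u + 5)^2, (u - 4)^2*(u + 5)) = u + 5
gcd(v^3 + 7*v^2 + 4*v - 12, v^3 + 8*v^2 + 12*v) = v^2 + 8*v + 12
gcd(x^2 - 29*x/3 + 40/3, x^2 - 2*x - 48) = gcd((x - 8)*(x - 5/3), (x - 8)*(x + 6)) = x - 8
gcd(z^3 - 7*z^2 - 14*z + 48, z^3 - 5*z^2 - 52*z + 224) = z - 8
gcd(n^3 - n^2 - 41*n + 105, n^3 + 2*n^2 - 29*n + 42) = n^2 + 4*n - 21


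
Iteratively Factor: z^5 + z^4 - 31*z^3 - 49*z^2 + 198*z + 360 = (z - 5)*(z^4 + 6*z^3 - z^2 - 54*z - 72) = (z - 5)*(z + 3)*(z^3 + 3*z^2 - 10*z - 24) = (z - 5)*(z + 3)*(z + 4)*(z^2 - z - 6) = (z - 5)*(z - 3)*(z + 3)*(z + 4)*(z + 2)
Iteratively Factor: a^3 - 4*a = (a - 2)*(a^2 + 2*a) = (a - 2)*(a + 2)*(a)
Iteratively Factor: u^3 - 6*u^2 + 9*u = (u - 3)*(u^2 - 3*u) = (u - 3)^2*(u)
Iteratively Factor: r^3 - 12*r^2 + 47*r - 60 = (r - 5)*(r^2 - 7*r + 12) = (r - 5)*(r - 4)*(r - 3)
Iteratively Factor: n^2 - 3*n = (n)*(n - 3)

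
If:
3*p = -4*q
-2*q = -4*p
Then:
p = 0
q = 0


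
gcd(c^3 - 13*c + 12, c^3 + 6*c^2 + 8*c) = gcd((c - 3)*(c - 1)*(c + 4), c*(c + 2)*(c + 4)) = c + 4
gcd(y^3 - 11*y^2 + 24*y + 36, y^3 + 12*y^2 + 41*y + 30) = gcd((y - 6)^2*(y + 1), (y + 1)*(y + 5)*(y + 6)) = y + 1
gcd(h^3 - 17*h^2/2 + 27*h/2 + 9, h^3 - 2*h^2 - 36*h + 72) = h - 6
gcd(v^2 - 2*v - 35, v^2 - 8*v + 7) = v - 7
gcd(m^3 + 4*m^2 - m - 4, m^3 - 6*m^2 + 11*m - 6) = m - 1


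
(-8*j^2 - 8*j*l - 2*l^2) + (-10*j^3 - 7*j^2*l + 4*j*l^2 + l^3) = -10*j^3 - 7*j^2*l - 8*j^2 + 4*j*l^2 - 8*j*l + l^3 - 2*l^2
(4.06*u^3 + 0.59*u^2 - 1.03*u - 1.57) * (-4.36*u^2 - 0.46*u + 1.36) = -17.7016*u^5 - 4.44*u^4 + 9.741*u^3 + 8.1214*u^2 - 0.6786*u - 2.1352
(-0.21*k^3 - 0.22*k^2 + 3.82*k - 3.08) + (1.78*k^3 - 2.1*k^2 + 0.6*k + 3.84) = 1.57*k^3 - 2.32*k^2 + 4.42*k + 0.76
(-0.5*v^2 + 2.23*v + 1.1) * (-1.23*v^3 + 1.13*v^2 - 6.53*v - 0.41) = 0.615*v^5 - 3.3079*v^4 + 4.4319*v^3 - 13.1139*v^2 - 8.0973*v - 0.451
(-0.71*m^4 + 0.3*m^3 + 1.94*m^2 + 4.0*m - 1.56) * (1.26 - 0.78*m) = 0.5538*m^5 - 1.1286*m^4 - 1.1352*m^3 - 0.6756*m^2 + 6.2568*m - 1.9656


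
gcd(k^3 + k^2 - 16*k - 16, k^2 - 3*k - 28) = k + 4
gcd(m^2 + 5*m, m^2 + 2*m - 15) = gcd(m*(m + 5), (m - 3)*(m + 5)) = m + 5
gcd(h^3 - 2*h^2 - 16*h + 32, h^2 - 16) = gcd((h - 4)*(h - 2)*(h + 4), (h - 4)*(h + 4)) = h^2 - 16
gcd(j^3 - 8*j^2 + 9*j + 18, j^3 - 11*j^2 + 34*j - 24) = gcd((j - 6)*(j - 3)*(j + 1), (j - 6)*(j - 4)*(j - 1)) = j - 6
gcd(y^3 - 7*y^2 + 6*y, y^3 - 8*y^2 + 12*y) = y^2 - 6*y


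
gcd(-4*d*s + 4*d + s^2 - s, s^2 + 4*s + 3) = 1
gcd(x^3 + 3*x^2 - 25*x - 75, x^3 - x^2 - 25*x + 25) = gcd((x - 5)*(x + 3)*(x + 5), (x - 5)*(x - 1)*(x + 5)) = x^2 - 25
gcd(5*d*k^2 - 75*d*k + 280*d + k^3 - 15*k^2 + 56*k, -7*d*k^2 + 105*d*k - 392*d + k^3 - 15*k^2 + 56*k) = k^2 - 15*k + 56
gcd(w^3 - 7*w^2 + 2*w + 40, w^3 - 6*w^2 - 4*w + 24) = w + 2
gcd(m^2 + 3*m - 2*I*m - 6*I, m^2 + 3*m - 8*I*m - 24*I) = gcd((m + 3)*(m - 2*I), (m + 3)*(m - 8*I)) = m + 3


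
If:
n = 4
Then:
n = 4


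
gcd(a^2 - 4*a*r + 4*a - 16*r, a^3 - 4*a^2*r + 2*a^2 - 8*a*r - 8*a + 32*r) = -a^2 + 4*a*r - 4*a + 16*r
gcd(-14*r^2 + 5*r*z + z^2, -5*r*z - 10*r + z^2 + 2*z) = 1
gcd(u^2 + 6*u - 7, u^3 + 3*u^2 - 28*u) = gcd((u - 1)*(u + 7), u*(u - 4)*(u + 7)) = u + 7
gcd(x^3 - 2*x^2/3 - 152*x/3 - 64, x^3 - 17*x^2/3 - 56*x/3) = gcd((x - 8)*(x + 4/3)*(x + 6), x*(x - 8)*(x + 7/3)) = x - 8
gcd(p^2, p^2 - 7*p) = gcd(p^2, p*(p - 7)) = p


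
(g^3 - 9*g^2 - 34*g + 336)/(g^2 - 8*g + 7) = (g^2 - 2*g - 48)/(g - 1)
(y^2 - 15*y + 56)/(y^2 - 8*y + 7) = (y - 8)/(y - 1)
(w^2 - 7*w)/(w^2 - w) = (w - 7)/(w - 1)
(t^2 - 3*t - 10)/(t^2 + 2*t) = (t - 5)/t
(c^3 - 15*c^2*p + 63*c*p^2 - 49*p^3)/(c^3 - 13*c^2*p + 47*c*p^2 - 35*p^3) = (-c + 7*p)/(-c + 5*p)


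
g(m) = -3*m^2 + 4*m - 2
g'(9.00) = -50.00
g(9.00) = -209.00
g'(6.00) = -32.00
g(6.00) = -86.00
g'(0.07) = 3.58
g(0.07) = -1.73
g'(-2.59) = 19.54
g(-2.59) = -32.48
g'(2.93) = -13.58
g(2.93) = -16.03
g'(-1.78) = 14.68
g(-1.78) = -18.63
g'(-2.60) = 19.60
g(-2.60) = -32.68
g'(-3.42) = 24.52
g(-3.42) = -50.77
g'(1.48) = -4.88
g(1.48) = -2.65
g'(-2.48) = 18.88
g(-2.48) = -30.37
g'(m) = 4 - 6*m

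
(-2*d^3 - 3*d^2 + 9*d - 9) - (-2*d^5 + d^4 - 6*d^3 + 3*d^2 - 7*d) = 2*d^5 - d^4 + 4*d^3 - 6*d^2 + 16*d - 9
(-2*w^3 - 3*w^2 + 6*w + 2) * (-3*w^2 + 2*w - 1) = 6*w^5 + 5*w^4 - 22*w^3 + 9*w^2 - 2*w - 2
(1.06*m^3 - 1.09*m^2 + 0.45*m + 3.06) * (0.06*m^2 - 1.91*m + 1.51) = 0.0636*m^5 - 2.09*m^4 + 3.7095*m^3 - 2.3218*m^2 - 5.1651*m + 4.6206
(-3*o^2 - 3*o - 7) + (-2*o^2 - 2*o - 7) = -5*o^2 - 5*o - 14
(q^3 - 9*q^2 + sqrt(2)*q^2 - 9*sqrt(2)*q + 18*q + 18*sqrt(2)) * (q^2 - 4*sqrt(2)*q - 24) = q^5 - 9*q^4 - 3*sqrt(2)*q^4 - 14*q^3 + 27*sqrt(2)*q^3 - 78*sqrt(2)*q^2 + 288*q^2 - 576*q + 216*sqrt(2)*q - 432*sqrt(2)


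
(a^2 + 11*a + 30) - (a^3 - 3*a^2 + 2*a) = -a^3 + 4*a^2 + 9*a + 30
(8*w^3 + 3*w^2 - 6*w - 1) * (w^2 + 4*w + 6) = 8*w^5 + 35*w^4 + 54*w^3 - 7*w^2 - 40*w - 6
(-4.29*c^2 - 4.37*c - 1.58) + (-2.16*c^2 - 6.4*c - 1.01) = -6.45*c^2 - 10.77*c - 2.59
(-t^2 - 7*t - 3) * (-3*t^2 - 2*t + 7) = 3*t^4 + 23*t^3 + 16*t^2 - 43*t - 21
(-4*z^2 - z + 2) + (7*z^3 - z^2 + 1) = 7*z^3 - 5*z^2 - z + 3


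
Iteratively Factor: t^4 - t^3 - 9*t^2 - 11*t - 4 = (t + 1)*(t^3 - 2*t^2 - 7*t - 4) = (t + 1)^2*(t^2 - 3*t - 4) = (t - 4)*(t + 1)^2*(t + 1)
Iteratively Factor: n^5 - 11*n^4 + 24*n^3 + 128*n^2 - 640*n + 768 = (n - 4)*(n^4 - 7*n^3 - 4*n^2 + 112*n - 192) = (n - 4)*(n + 4)*(n^3 - 11*n^2 + 40*n - 48) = (n - 4)^2*(n + 4)*(n^2 - 7*n + 12) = (n - 4)^2*(n - 3)*(n + 4)*(n - 4)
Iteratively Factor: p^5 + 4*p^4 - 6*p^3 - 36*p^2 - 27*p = (p + 1)*(p^4 + 3*p^3 - 9*p^2 - 27*p) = (p + 1)*(p + 3)*(p^3 - 9*p) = (p + 1)*(p + 3)^2*(p^2 - 3*p) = (p - 3)*(p + 1)*(p + 3)^2*(p)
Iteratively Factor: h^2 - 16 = (h - 4)*(h + 4)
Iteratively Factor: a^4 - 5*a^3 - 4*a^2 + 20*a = (a + 2)*(a^3 - 7*a^2 + 10*a) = (a - 5)*(a + 2)*(a^2 - 2*a) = a*(a - 5)*(a + 2)*(a - 2)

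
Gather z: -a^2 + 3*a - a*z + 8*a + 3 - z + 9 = -a^2 + 11*a + z*(-a - 1) + 12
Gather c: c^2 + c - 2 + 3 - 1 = c^2 + c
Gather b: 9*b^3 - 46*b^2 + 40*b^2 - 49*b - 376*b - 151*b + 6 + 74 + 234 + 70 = 9*b^3 - 6*b^2 - 576*b + 384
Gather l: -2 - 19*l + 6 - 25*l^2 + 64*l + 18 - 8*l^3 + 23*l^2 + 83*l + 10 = -8*l^3 - 2*l^2 + 128*l + 32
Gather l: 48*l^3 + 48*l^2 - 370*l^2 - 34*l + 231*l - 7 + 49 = 48*l^3 - 322*l^2 + 197*l + 42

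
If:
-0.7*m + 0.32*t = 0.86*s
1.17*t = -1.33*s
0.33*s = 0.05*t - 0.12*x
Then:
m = 0.542314247837889*x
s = -0.310207688908529*x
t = 0.352629253203712*x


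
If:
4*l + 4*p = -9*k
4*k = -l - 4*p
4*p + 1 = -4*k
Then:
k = -3/5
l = 1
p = 7/20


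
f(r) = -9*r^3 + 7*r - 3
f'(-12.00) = -3881.00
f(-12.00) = 15465.00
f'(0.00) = 7.00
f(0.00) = -3.00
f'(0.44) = 1.77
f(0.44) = -0.69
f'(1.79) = -79.51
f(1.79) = -42.09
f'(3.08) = -249.13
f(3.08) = -244.40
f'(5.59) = -836.70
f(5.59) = -1535.96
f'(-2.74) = -195.71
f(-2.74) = 162.96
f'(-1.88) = -88.43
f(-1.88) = 43.64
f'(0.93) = -16.35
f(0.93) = -3.73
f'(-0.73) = -7.39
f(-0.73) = -4.61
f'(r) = 7 - 27*r^2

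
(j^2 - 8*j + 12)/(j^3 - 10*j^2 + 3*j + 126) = (j - 2)/(j^2 - 4*j - 21)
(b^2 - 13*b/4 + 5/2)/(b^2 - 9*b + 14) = (b - 5/4)/(b - 7)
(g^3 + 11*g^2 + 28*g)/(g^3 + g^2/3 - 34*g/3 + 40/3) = 3*g*(g + 7)/(3*g^2 - 11*g + 10)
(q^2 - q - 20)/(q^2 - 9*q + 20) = (q + 4)/(q - 4)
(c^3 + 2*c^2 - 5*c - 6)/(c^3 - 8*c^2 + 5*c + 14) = (c + 3)/(c - 7)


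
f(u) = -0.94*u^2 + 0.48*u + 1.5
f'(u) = 0.48 - 1.88*u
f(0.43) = 1.53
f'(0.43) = -0.33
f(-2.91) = -7.86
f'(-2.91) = 5.95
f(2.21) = -2.03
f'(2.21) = -3.67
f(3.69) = -9.53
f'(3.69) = -6.46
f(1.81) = -0.71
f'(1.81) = -2.92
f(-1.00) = 0.08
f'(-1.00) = 2.36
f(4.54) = -15.70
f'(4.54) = -8.06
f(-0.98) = 0.13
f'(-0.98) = 2.32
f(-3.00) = -8.40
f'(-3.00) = 6.12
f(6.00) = -29.46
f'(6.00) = -10.80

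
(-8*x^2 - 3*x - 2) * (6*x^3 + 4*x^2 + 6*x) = -48*x^5 - 50*x^4 - 72*x^3 - 26*x^2 - 12*x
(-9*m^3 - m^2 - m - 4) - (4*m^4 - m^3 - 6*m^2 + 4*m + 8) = -4*m^4 - 8*m^3 + 5*m^2 - 5*m - 12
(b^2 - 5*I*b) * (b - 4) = b^3 - 4*b^2 - 5*I*b^2 + 20*I*b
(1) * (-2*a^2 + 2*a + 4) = -2*a^2 + 2*a + 4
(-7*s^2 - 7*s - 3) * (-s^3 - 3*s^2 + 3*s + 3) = 7*s^5 + 28*s^4 + 3*s^3 - 33*s^2 - 30*s - 9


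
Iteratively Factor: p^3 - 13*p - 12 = (p + 3)*(p^2 - 3*p - 4) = (p + 1)*(p + 3)*(p - 4)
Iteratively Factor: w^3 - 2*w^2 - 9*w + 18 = (w + 3)*(w^2 - 5*w + 6) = (w - 2)*(w + 3)*(w - 3)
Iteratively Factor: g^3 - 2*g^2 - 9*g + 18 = (g - 2)*(g^2 - 9) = (g - 2)*(g + 3)*(g - 3)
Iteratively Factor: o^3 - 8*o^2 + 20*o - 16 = (o - 2)*(o^2 - 6*o + 8) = (o - 4)*(o - 2)*(o - 2)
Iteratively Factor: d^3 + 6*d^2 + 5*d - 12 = (d + 4)*(d^2 + 2*d - 3) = (d - 1)*(d + 4)*(d + 3)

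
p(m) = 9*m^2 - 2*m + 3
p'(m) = 18*m - 2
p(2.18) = 41.41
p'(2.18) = 37.24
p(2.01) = 35.34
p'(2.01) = 34.18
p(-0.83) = 10.86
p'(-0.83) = -16.94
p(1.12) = 12.05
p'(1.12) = 18.16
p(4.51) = 177.04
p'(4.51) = 79.18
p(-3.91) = 148.41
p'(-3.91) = -72.38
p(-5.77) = 314.18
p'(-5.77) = -105.86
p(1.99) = 34.66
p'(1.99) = 33.82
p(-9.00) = 750.00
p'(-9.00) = -164.00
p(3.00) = 78.00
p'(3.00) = 52.00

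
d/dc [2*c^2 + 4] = 4*c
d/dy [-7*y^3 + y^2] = y*(2 - 21*y)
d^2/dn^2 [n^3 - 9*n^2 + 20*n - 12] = 6*n - 18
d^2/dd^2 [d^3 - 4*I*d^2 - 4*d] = 6*d - 8*I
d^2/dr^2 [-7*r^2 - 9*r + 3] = -14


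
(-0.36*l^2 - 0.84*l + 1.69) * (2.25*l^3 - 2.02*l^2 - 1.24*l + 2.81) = -0.81*l^5 - 1.1628*l^4 + 5.9457*l^3 - 3.3838*l^2 - 4.456*l + 4.7489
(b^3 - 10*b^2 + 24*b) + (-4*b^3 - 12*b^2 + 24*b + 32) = -3*b^3 - 22*b^2 + 48*b + 32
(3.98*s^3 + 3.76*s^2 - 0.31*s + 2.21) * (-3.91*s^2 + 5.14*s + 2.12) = -15.5618*s^5 + 5.7556*s^4 + 28.9761*s^3 - 2.2633*s^2 + 10.7022*s + 4.6852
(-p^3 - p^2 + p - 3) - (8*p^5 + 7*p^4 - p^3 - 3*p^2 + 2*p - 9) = -8*p^5 - 7*p^4 + 2*p^2 - p + 6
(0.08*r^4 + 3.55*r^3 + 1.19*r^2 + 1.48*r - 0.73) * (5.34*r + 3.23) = 0.4272*r^5 + 19.2154*r^4 + 17.8211*r^3 + 11.7469*r^2 + 0.882200000000001*r - 2.3579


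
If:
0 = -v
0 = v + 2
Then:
No Solution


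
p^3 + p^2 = p^2*(p + 1)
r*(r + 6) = r^2 + 6*r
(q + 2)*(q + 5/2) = q^2 + 9*q/2 + 5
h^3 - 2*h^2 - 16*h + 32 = (h - 4)*(h - 2)*(h + 4)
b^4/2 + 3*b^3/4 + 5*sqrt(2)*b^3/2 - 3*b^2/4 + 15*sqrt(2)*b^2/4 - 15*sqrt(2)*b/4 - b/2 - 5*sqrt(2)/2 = (b/2 + 1)*(b - 1)*(b + 1/2)*(b + 5*sqrt(2))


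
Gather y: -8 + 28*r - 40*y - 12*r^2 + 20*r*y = -12*r^2 + 28*r + y*(20*r - 40) - 8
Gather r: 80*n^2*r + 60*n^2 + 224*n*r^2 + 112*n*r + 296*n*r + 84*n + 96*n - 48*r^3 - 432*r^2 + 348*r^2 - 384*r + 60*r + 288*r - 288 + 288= 60*n^2 + 180*n - 48*r^3 + r^2*(224*n - 84) + r*(80*n^2 + 408*n - 36)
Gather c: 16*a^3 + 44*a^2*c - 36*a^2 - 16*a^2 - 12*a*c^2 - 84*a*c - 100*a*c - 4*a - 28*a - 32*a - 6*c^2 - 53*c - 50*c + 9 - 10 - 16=16*a^3 - 52*a^2 - 64*a + c^2*(-12*a - 6) + c*(44*a^2 - 184*a - 103) - 17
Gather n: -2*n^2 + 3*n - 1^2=-2*n^2 + 3*n - 1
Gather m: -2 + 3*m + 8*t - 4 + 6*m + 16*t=9*m + 24*t - 6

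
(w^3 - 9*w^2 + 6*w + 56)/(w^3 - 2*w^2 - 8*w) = (w - 7)/w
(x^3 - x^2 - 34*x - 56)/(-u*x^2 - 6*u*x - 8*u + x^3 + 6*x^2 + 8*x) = (x - 7)/(-u + x)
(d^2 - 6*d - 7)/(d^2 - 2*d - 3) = (d - 7)/(d - 3)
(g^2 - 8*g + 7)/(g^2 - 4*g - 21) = (g - 1)/(g + 3)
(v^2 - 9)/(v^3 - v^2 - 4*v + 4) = (v^2 - 9)/(v^3 - v^2 - 4*v + 4)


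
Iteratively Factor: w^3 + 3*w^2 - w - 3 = (w + 1)*(w^2 + 2*w - 3) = (w - 1)*(w + 1)*(w + 3)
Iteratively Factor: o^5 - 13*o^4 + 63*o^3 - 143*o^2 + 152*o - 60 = (o - 2)*(o^4 - 11*o^3 + 41*o^2 - 61*o + 30) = (o - 2)*(o - 1)*(o^3 - 10*o^2 + 31*o - 30) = (o - 2)^2*(o - 1)*(o^2 - 8*o + 15) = (o - 3)*(o - 2)^2*(o - 1)*(o - 5)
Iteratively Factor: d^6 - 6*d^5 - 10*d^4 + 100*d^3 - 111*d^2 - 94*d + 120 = (d - 3)*(d^5 - 3*d^4 - 19*d^3 + 43*d^2 + 18*d - 40) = (d - 5)*(d - 3)*(d^4 + 2*d^3 - 9*d^2 - 2*d + 8) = (d - 5)*(d - 3)*(d - 1)*(d^3 + 3*d^2 - 6*d - 8) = (d - 5)*(d - 3)*(d - 1)*(d + 1)*(d^2 + 2*d - 8) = (d - 5)*(d - 3)*(d - 2)*(d - 1)*(d + 1)*(d + 4)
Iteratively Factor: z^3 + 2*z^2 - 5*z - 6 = (z + 3)*(z^2 - z - 2) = (z + 1)*(z + 3)*(z - 2)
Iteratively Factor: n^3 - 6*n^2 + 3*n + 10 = (n - 5)*(n^2 - n - 2) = (n - 5)*(n - 2)*(n + 1)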